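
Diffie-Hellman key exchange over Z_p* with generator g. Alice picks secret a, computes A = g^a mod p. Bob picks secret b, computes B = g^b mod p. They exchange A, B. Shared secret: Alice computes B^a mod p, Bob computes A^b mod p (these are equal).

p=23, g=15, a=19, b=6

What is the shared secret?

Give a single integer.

A = 15^19 mod 23  (bits of 19 = 10011)
  bit 0 = 1: r = r^2 * 15 mod 23 = 1^2 * 15 = 1*15 = 15
  bit 1 = 0: r = r^2 mod 23 = 15^2 = 18
  bit 2 = 0: r = r^2 mod 23 = 18^2 = 2
  bit 3 = 1: r = r^2 * 15 mod 23 = 2^2 * 15 = 4*15 = 14
  bit 4 = 1: r = r^2 * 15 mod 23 = 14^2 * 15 = 12*15 = 19
  -> A = 19
B = 15^6 mod 23  (bits of 6 = 110)
  bit 0 = 1: r = r^2 * 15 mod 23 = 1^2 * 15 = 1*15 = 15
  bit 1 = 1: r = r^2 * 15 mod 23 = 15^2 * 15 = 18*15 = 17
  bit 2 = 0: r = r^2 mod 23 = 17^2 = 13
  -> B = 13
s = B^a = 13^19 mod 23  (bits of 19 = 10011)
  bit 0 = 1: r = r^2 * 13 mod 23 = 1^2 * 13 = 1*13 = 13
  bit 1 = 0: r = r^2 mod 23 = 13^2 = 8
  bit 2 = 0: r = r^2 mod 23 = 8^2 = 18
  bit 3 = 1: r = r^2 * 13 mod 23 = 18^2 * 13 = 2*13 = 3
  bit 4 = 1: r = r^2 * 13 mod 23 = 3^2 * 13 = 9*13 = 2
  -> s = B^a = 2

Answer: 2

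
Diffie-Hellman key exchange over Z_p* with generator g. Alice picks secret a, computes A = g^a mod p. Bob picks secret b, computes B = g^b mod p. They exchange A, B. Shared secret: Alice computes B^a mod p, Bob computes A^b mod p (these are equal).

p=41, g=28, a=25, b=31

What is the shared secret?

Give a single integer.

Answer: 27

Derivation:
A = 28^25 mod 41  (bits of 25 = 11001)
  bit 0 = 1: r = r^2 * 28 mod 41 = 1^2 * 28 = 1*28 = 28
  bit 1 = 1: r = r^2 * 28 mod 41 = 28^2 * 28 = 5*28 = 17
  bit 2 = 0: r = r^2 mod 41 = 17^2 = 2
  bit 3 = 0: r = r^2 mod 41 = 2^2 = 4
  bit 4 = 1: r = r^2 * 28 mod 41 = 4^2 * 28 = 16*28 = 38
  -> A = 38
B = 28^31 mod 41  (bits of 31 = 11111)
  bit 0 = 1: r = r^2 * 28 mod 41 = 1^2 * 28 = 1*28 = 28
  bit 1 = 1: r = r^2 * 28 mod 41 = 28^2 * 28 = 5*28 = 17
  bit 2 = 1: r = r^2 * 28 mod 41 = 17^2 * 28 = 2*28 = 15
  bit 3 = 1: r = r^2 * 28 mod 41 = 15^2 * 28 = 20*28 = 27
  bit 4 = 1: r = r^2 * 28 mod 41 = 27^2 * 28 = 32*28 = 35
  -> B = 35
s = B^a = 35^25 mod 41  (bits of 25 = 11001)
  bit 0 = 1: r = r^2 * 35 mod 41 = 1^2 * 35 = 1*35 = 35
  bit 1 = 1: r = r^2 * 35 mod 41 = 35^2 * 35 = 36*35 = 30
  bit 2 = 0: r = r^2 mod 41 = 30^2 = 39
  bit 3 = 0: r = r^2 mod 41 = 39^2 = 4
  bit 4 = 1: r = r^2 * 35 mod 41 = 4^2 * 35 = 16*35 = 27
  -> s = B^a = 27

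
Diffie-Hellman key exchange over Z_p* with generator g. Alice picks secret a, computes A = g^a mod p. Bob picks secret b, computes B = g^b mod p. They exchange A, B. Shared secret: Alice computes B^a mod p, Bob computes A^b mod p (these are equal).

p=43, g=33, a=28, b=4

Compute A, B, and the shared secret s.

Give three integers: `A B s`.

A = 33^28 mod 43  (bits of 28 = 11100)
  bit 0 = 1: r = r^2 * 33 mod 43 = 1^2 * 33 = 1*33 = 33
  bit 1 = 1: r = r^2 * 33 mod 43 = 33^2 * 33 = 14*33 = 32
  bit 2 = 1: r = r^2 * 33 mod 43 = 32^2 * 33 = 35*33 = 37
  bit 3 = 0: r = r^2 mod 43 = 37^2 = 36
  bit 4 = 0: r = r^2 mod 43 = 36^2 = 6
  -> A = 6
B = 33^4 mod 43  (bits of 4 = 100)
  bit 0 = 1: r = r^2 * 33 mod 43 = 1^2 * 33 = 1*33 = 33
  bit 1 = 0: r = r^2 mod 43 = 33^2 = 14
  bit 2 = 0: r = r^2 mod 43 = 14^2 = 24
  -> B = 24
s = B^a = 24^28 mod 43  (bits of 28 = 11100)
  bit 0 = 1: r = r^2 * 24 mod 43 = 1^2 * 24 = 1*24 = 24
  bit 1 = 1: r = r^2 * 24 mod 43 = 24^2 * 24 = 17*24 = 21
  bit 2 = 1: r = r^2 * 24 mod 43 = 21^2 * 24 = 11*24 = 6
  bit 3 = 0: r = r^2 mod 43 = 6^2 = 36
  bit 4 = 0: r = r^2 mod 43 = 36^2 = 6
  -> s = B^a = 6

Answer: 6 24 6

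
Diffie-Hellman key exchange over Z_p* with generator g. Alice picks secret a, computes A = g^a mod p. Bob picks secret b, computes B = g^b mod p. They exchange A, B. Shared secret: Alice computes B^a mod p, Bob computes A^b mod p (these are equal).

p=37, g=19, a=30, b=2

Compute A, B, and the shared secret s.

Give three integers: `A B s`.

A = 19^30 mod 37  (bits of 30 = 11110)
  bit 0 = 1: r = r^2 * 19 mod 37 = 1^2 * 19 = 1*19 = 19
  bit 1 = 1: r = r^2 * 19 mod 37 = 19^2 * 19 = 28*19 = 14
  bit 2 = 1: r = r^2 * 19 mod 37 = 14^2 * 19 = 11*19 = 24
  bit 3 = 1: r = r^2 * 19 mod 37 = 24^2 * 19 = 21*19 = 29
  bit 4 = 0: r = r^2 mod 37 = 29^2 = 27
  -> A = 27
B = 19^2 mod 37  (bits of 2 = 10)
  bit 0 = 1: r = r^2 * 19 mod 37 = 1^2 * 19 = 1*19 = 19
  bit 1 = 0: r = r^2 mod 37 = 19^2 = 28
  -> B = 28
s = B^a = 28^30 mod 37  (bits of 30 = 11110)
  bit 0 = 1: r = r^2 * 28 mod 37 = 1^2 * 28 = 1*28 = 28
  bit 1 = 1: r = r^2 * 28 mod 37 = 28^2 * 28 = 7*28 = 11
  bit 2 = 1: r = r^2 * 28 mod 37 = 11^2 * 28 = 10*28 = 21
  bit 3 = 1: r = r^2 * 28 mod 37 = 21^2 * 28 = 34*28 = 27
  bit 4 = 0: r = r^2 mod 37 = 27^2 = 26
  -> s = B^a = 26

Answer: 27 28 26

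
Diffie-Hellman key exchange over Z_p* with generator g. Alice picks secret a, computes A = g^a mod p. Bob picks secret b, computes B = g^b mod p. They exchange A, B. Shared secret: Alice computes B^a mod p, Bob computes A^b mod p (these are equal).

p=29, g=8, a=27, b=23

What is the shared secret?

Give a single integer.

Answer: 27

Derivation:
A = 8^27 mod 29  (bits of 27 = 11011)
  bit 0 = 1: r = r^2 * 8 mod 29 = 1^2 * 8 = 1*8 = 8
  bit 1 = 1: r = r^2 * 8 mod 29 = 8^2 * 8 = 6*8 = 19
  bit 2 = 0: r = r^2 mod 29 = 19^2 = 13
  bit 3 = 1: r = r^2 * 8 mod 29 = 13^2 * 8 = 24*8 = 18
  bit 4 = 1: r = r^2 * 8 mod 29 = 18^2 * 8 = 5*8 = 11
  -> A = 11
B = 8^23 mod 29  (bits of 23 = 10111)
  bit 0 = 1: r = r^2 * 8 mod 29 = 1^2 * 8 = 1*8 = 8
  bit 1 = 0: r = r^2 mod 29 = 8^2 = 6
  bit 2 = 1: r = r^2 * 8 mod 29 = 6^2 * 8 = 7*8 = 27
  bit 3 = 1: r = r^2 * 8 mod 29 = 27^2 * 8 = 4*8 = 3
  bit 4 = 1: r = r^2 * 8 mod 29 = 3^2 * 8 = 9*8 = 14
  -> B = 14
s = B^a = 14^27 mod 29  (bits of 27 = 11011)
  bit 0 = 1: r = r^2 * 14 mod 29 = 1^2 * 14 = 1*14 = 14
  bit 1 = 1: r = r^2 * 14 mod 29 = 14^2 * 14 = 22*14 = 18
  bit 2 = 0: r = r^2 mod 29 = 18^2 = 5
  bit 3 = 1: r = r^2 * 14 mod 29 = 5^2 * 14 = 25*14 = 2
  bit 4 = 1: r = r^2 * 14 mod 29 = 2^2 * 14 = 4*14 = 27
  -> s = B^a = 27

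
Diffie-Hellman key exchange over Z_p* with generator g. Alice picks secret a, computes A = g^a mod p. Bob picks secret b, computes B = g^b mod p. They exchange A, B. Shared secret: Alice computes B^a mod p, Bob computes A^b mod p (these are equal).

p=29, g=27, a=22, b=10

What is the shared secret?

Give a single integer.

A = 27^22 mod 29  (bits of 22 = 10110)
  bit 0 = 1: r = r^2 * 27 mod 29 = 1^2 * 27 = 1*27 = 27
  bit 1 = 0: r = r^2 mod 29 = 27^2 = 4
  bit 2 = 1: r = r^2 * 27 mod 29 = 4^2 * 27 = 16*27 = 26
  bit 3 = 1: r = r^2 * 27 mod 29 = 26^2 * 27 = 9*27 = 11
  bit 4 = 0: r = r^2 mod 29 = 11^2 = 5
  -> A = 5
B = 27^10 mod 29  (bits of 10 = 1010)
  bit 0 = 1: r = r^2 * 27 mod 29 = 1^2 * 27 = 1*27 = 27
  bit 1 = 0: r = r^2 mod 29 = 27^2 = 4
  bit 2 = 1: r = r^2 * 27 mod 29 = 4^2 * 27 = 16*27 = 26
  bit 3 = 0: r = r^2 mod 29 = 26^2 = 9
  -> B = 9
s = B^a = 9^22 mod 29  (bits of 22 = 10110)
  bit 0 = 1: r = r^2 * 9 mod 29 = 1^2 * 9 = 1*9 = 9
  bit 1 = 0: r = r^2 mod 29 = 9^2 = 23
  bit 2 = 1: r = r^2 * 9 mod 29 = 23^2 * 9 = 7*9 = 5
  bit 3 = 1: r = r^2 * 9 mod 29 = 5^2 * 9 = 25*9 = 22
  bit 4 = 0: r = r^2 mod 29 = 22^2 = 20
  -> s = B^a = 20

Answer: 20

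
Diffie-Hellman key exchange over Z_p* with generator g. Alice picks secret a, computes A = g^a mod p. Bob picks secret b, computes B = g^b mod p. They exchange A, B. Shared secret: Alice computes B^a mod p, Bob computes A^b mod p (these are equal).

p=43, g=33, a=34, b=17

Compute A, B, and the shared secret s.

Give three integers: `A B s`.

Answer: 38 34 15

Derivation:
A = 33^34 mod 43  (bits of 34 = 100010)
  bit 0 = 1: r = r^2 * 33 mod 43 = 1^2 * 33 = 1*33 = 33
  bit 1 = 0: r = r^2 mod 43 = 33^2 = 14
  bit 2 = 0: r = r^2 mod 43 = 14^2 = 24
  bit 3 = 0: r = r^2 mod 43 = 24^2 = 17
  bit 4 = 1: r = r^2 * 33 mod 43 = 17^2 * 33 = 31*33 = 34
  bit 5 = 0: r = r^2 mod 43 = 34^2 = 38
  -> A = 38
B = 33^17 mod 43  (bits of 17 = 10001)
  bit 0 = 1: r = r^2 * 33 mod 43 = 1^2 * 33 = 1*33 = 33
  bit 1 = 0: r = r^2 mod 43 = 33^2 = 14
  bit 2 = 0: r = r^2 mod 43 = 14^2 = 24
  bit 3 = 0: r = r^2 mod 43 = 24^2 = 17
  bit 4 = 1: r = r^2 * 33 mod 43 = 17^2 * 33 = 31*33 = 34
  -> B = 34
s = B^a = 34^34 mod 43  (bits of 34 = 100010)
  bit 0 = 1: r = r^2 * 34 mod 43 = 1^2 * 34 = 1*34 = 34
  bit 1 = 0: r = r^2 mod 43 = 34^2 = 38
  bit 2 = 0: r = r^2 mod 43 = 38^2 = 25
  bit 3 = 0: r = r^2 mod 43 = 25^2 = 23
  bit 4 = 1: r = r^2 * 34 mod 43 = 23^2 * 34 = 13*34 = 12
  bit 5 = 0: r = r^2 mod 43 = 12^2 = 15
  -> s = B^a = 15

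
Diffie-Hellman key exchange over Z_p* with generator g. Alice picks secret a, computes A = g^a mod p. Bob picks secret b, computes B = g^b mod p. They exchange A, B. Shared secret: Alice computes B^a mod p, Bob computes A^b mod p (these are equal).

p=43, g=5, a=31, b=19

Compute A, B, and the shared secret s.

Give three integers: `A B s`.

A = 5^31 mod 43  (bits of 31 = 11111)
  bit 0 = 1: r = r^2 * 5 mod 43 = 1^2 * 5 = 1*5 = 5
  bit 1 = 1: r = r^2 * 5 mod 43 = 5^2 * 5 = 25*5 = 39
  bit 2 = 1: r = r^2 * 5 mod 43 = 39^2 * 5 = 16*5 = 37
  bit 3 = 1: r = r^2 * 5 mod 43 = 37^2 * 5 = 36*5 = 8
  bit 4 = 1: r = r^2 * 5 mod 43 = 8^2 * 5 = 21*5 = 19
  -> A = 19
B = 5^19 mod 43  (bits of 19 = 10011)
  bit 0 = 1: r = r^2 * 5 mod 43 = 1^2 * 5 = 1*5 = 5
  bit 1 = 0: r = r^2 mod 43 = 5^2 = 25
  bit 2 = 0: r = r^2 mod 43 = 25^2 = 23
  bit 3 = 1: r = r^2 * 5 mod 43 = 23^2 * 5 = 13*5 = 22
  bit 4 = 1: r = r^2 * 5 mod 43 = 22^2 * 5 = 11*5 = 12
  -> B = 12
s = B^a = 12^31 mod 43  (bits of 31 = 11111)
  bit 0 = 1: r = r^2 * 12 mod 43 = 1^2 * 12 = 1*12 = 12
  bit 1 = 1: r = r^2 * 12 mod 43 = 12^2 * 12 = 15*12 = 8
  bit 2 = 1: r = r^2 * 12 mod 43 = 8^2 * 12 = 21*12 = 37
  bit 3 = 1: r = r^2 * 12 mod 43 = 37^2 * 12 = 36*12 = 2
  bit 4 = 1: r = r^2 * 12 mod 43 = 2^2 * 12 = 4*12 = 5
  -> s = B^a = 5

Answer: 19 12 5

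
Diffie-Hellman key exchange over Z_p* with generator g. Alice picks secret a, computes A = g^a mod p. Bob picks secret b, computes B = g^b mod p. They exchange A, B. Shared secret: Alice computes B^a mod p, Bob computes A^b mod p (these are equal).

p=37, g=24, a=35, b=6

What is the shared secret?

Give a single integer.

A = 24^35 mod 37  (bits of 35 = 100011)
  bit 0 = 1: r = r^2 * 24 mod 37 = 1^2 * 24 = 1*24 = 24
  bit 1 = 0: r = r^2 mod 37 = 24^2 = 21
  bit 2 = 0: r = r^2 mod 37 = 21^2 = 34
  bit 3 = 0: r = r^2 mod 37 = 34^2 = 9
  bit 4 = 1: r = r^2 * 24 mod 37 = 9^2 * 24 = 7*24 = 20
  bit 5 = 1: r = r^2 * 24 mod 37 = 20^2 * 24 = 30*24 = 17
  -> A = 17
B = 24^6 mod 37  (bits of 6 = 110)
  bit 0 = 1: r = r^2 * 24 mod 37 = 1^2 * 24 = 1*24 = 24
  bit 1 = 1: r = r^2 * 24 mod 37 = 24^2 * 24 = 21*24 = 23
  bit 2 = 0: r = r^2 mod 37 = 23^2 = 11
  -> B = 11
s = B^a = 11^35 mod 37  (bits of 35 = 100011)
  bit 0 = 1: r = r^2 * 11 mod 37 = 1^2 * 11 = 1*11 = 11
  bit 1 = 0: r = r^2 mod 37 = 11^2 = 10
  bit 2 = 0: r = r^2 mod 37 = 10^2 = 26
  bit 3 = 0: r = r^2 mod 37 = 26^2 = 10
  bit 4 = 1: r = r^2 * 11 mod 37 = 10^2 * 11 = 26*11 = 27
  bit 5 = 1: r = r^2 * 11 mod 37 = 27^2 * 11 = 26*11 = 27
  -> s = B^a = 27

Answer: 27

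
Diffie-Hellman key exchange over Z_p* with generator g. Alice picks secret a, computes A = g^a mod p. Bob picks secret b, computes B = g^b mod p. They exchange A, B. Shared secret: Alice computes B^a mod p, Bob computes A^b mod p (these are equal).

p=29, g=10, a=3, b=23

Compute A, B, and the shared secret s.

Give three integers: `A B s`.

Answer: 14 11 26

Derivation:
A = 10^3 mod 29  (bits of 3 = 11)
  bit 0 = 1: r = r^2 * 10 mod 29 = 1^2 * 10 = 1*10 = 10
  bit 1 = 1: r = r^2 * 10 mod 29 = 10^2 * 10 = 13*10 = 14
  -> A = 14
B = 10^23 mod 29  (bits of 23 = 10111)
  bit 0 = 1: r = r^2 * 10 mod 29 = 1^2 * 10 = 1*10 = 10
  bit 1 = 0: r = r^2 mod 29 = 10^2 = 13
  bit 2 = 1: r = r^2 * 10 mod 29 = 13^2 * 10 = 24*10 = 8
  bit 3 = 1: r = r^2 * 10 mod 29 = 8^2 * 10 = 6*10 = 2
  bit 4 = 1: r = r^2 * 10 mod 29 = 2^2 * 10 = 4*10 = 11
  -> B = 11
s = B^a = 11^3 mod 29  (bits of 3 = 11)
  bit 0 = 1: r = r^2 * 11 mod 29 = 1^2 * 11 = 1*11 = 11
  bit 1 = 1: r = r^2 * 11 mod 29 = 11^2 * 11 = 5*11 = 26
  -> s = B^a = 26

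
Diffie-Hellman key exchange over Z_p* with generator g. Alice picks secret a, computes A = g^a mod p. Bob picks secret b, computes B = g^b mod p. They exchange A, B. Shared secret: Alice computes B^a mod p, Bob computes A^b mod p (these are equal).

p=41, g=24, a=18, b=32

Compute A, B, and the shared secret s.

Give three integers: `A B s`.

Answer: 20 18 10

Derivation:
A = 24^18 mod 41  (bits of 18 = 10010)
  bit 0 = 1: r = r^2 * 24 mod 41 = 1^2 * 24 = 1*24 = 24
  bit 1 = 0: r = r^2 mod 41 = 24^2 = 2
  bit 2 = 0: r = r^2 mod 41 = 2^2 = 4
  bit 3 = 1: r = r^2 * 24 mod 41 = 4^2 * 24 = 16*24 = 15
  bit 4 = 0: r = r^2 mod 41 = 15^2 = 20
  -> A = 20
B = 24^32 mod 41  (bits of 32 = 100000)
  bit 0 = 1: r = r^2 * 24 mod 41 = 1^2 * 24 = 1*24 = 24
  bit 1 = 0: r = r^2 mod 41 = 24^2 = 2
  bit 2 = 0: r = r^2 mod 41 = 2^2 = 4
  bit 3 = 0: r = r^2 mod 41 = 4^2 = 16
  bit 4 = 0: r = r^2 mod 41 = 16^2 = 10
  bit 5 = 0: r = r^2 mod 41 = 10^2 = 18
  -> B = 18
s = B^a = 18^18 mod 41  (bits of 18 = 10010)
  bit 0 = 1: r = r^2 * 18 mod 41 = 1^2 * 18 = 1*18 = 18
  bit 1 = 0: r = r^2 mod 41 = 18^2 = 37
  bit 2 = 0: r = r^2 mod 41 = 37^2 = 16
  bit 3 = 1: r = r^2 * 18 mod 41 = 16^2 * 18 = 10*18 = 16
  bit 4 = 0: r = r^2 mod 41 = 16^2 = 10
  -> s = B^a = 10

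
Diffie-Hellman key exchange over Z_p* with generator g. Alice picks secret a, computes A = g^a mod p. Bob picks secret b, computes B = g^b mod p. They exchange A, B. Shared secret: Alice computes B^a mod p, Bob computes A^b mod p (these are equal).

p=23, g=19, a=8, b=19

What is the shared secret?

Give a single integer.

Answer: 13

Derivation:
A = 19^8 mod 23  (bits of 8 = 1000)
  bit 0 = 1: r = r^2 * 19 mod 23 = 1^2 * 19 = 1*19 = 19
  bit 1 = 0: r = r^2 mod 23 = 19^2 = 16
  bit 2 = 0: r = r^2 mod 23 = 16^2 = 3
  bit 3 = 0: r = r^2 mod 23 = 3^2 = 9
  -> A = 9
B = 19^19 mod 23  (bits of 19 = 10011)
  bit 0 = 1: r = r^2 * 19 mod 23 = 1^2 * 19 = 1*19 = 19
  bit 1 = 0: r = r^2 mod 23 = 19^2 = 16
  bit 2 = 0: r = r^2 mod 23 = 16^2 = 3
  bit 3 = 1: r = r^2 * 19 mod 23 = 3^2 * 19 = 9*19 = 10
  bit 4 = 1: r = r^2 * 19 mod 23 = 10^2 * 19 = 8*19 = 14
  -> B = 14
s = B^a = 14^8 mod 23  (bits of 8 = 1000)
  bit 0 = 1: r = r^2 * 14 mod 23 = 1^2 * 14 = 1*14 = 14
  bit 1 = 0: r = r^2 mod 23 = 14^2 = 12
  bit 2 = 0: r = r^2 mod 23 = 12^2 = 6
  bit 3 = 0: r = r^2 mod 23 = 6^2 = 13
  -> s = B^a = 13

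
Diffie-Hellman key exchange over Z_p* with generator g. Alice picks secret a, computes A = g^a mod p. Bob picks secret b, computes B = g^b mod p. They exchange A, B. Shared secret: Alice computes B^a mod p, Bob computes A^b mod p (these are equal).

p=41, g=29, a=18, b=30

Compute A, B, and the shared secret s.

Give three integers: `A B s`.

Answer: 39 32 40

Derivation:
A = 29^18 mod 41  (bits of 18 = 10010)
  bit 0 = 1: r = r^2 * 29 mod 41 = 1^2 * 29 = 1*29 = 29
  bit 1 = 0: r = r^2 mod 41 = 29^2 = 21
  bit 2 = 0: r = r^2 mod 41 = 21^2 = 31
  bit 3 = 1: r = r^2 * 29 mod 41 = 31^2 * 29 = 18*29 = 30
  bit 4 = 0: r = r^2 mod 41 = 30^2 = 39
  -> A = 39
B = 29^30 mod 41  (bits of 30 = 11110)
  bit 0 = 1: r = r^2 * 29 mod 41 = 1^2 * 29 = 1*29 = 29
  bit 1 = 1: r = r^2 * 29 mod 41 = 29^2 * 29 = 21*29 = 35
  bit 2 = 1: r = r^2 * 29 mod 41 = 35^2 * 29 = 36*29 = 19
  bit 3 = 1: r = r^2 * 29 mod 41 = 19^2 * 29 = 33*29 = 14
  bit 4 = 0: r = r^2 mod 41 = 14^2 = 32
  -> B = 32
s = B^a = 32^18 mod 41  (bits of 18 = 10010)
  bit 0 = 1: r = r^2 * 32 mod 41 = 1^2 * 32 = 1*32 = 32
  bit 1 = 0: r = r^2 mod 41 = 32^2 = 40
  bit 2 = 0: r = r^2 mod 41 = 40^2 = 1
  bit 3 = 1: r = r^2 * 32 mod 41 = 1^2 * 32 = 1*32 = 32
  bit 4 = 0: r = r^2 mod 41 = 32^2 = 40
  -> s = B^a = 40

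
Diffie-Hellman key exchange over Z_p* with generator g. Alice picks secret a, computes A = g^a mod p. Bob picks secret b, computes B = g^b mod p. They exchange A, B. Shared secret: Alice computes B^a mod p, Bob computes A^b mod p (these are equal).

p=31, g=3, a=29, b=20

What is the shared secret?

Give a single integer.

Answer: 25

Derivation:
A = 3^29 mod 31  (bits of 29 = 11101)
  bit 0 = 1: r = r^2 * 3 mod 31 = 1^2 * 3 = 1*3 = 3
  bit 1 = 1: r = r^2 * 3 mod 31 = 3^2 * 3 = 9*3 = 27
  bit 2 = 1: r = r^2 * 3 mod 31 = 27^2 * 3 = 16*3 = 17
  bit 3 = 0: r = r^2 mod 31 = 17^2 = 10
  bit 4 = 1: r = r^2 * 3 mod 31 = 10^2 * 3 = 7*3 = 21
  -> A = 21
B = 3^20 mod 31  (bits of 20 = 10100)
  bit 0 = 1: r = r^2 * 3 mod 31 = 1^2 * 3 = 1*3 = 3
  bit 1 = 0: r = r^2 mod 31 = 3^2 = 9
  bit 2 = 1: r = r^2 * 3 mod 31 = 9^2 * 3 = 19*3 = 26
  bit 3 = 0: r = r^2 mod 31 = 26^2 = 25
  bit 4 = 0: r = r^2 mod 31 = 25^2 = 5
  -> B = 5
s = B^a = 5^29 mod 31  (bits of 29 = 11101)
  bit 0 = 1: r = r^2 * 5 mod 31 = 1^2 * 5 = 1*5 = 5
  bit 1 = 1: r = r^2 * 5 mod 31 = 5^2 * 5 = 25*5 = 1
  bit 2 = 1: r = r^2 * 5 mod 31 = 1^2 * 5 = 1*5 = 5
  bit 3 = 0: r = r^2 mod 31 = 5^2 = 25
  bit 4 = 1: r = r^2 * 5 mod 31 = 25^2 * 5 = 5*5 = 25
  -> s = B^a = 25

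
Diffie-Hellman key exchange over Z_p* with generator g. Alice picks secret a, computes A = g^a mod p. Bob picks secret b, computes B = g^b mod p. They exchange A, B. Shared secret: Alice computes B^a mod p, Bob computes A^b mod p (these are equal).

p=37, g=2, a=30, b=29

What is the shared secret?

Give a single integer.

A = 2^30 mod 37  (bits of 30 = 11110)
  bit 0 = 1: r = r^2 * 2 mod 37 = 1^2 * 2 = 1*2 = 2
  bit 1 = 1: r = r^2 * 2 mod 37 = 2^2 * 2 = 4*2 = 8
  bit 2 = 1: r = r^2 * 2 mod 37 = 8^2 * 2 = 27*2 = 17
  bit 3 = 1: r = r^2 * 2 mod 37 = 17^2 * 2 = 30*2 = 23
  bit 4 = 0: r = r^2 mod 37 = 23^2 = 11
  -> A = 11
B = 2^29 mod 37  (bits of 29 = 11101)
  bit 0 = 1: r = r^2 * 2 mod 37 = 1^2 * 2 = 1*2 = 2
  bit 1 = 1: r = r^2 * 2 mod 37 = 2^2 * 2 = 4*2 = 8
  bit 2 = 1: r = r^2 * 2 mod 37 = 8^2 * 2 = 27*2 = 17
  bit 3 = 0: r = r^2 mod 37 = 17^2 = 30
  bit 4 = 1: r = r^2 * 2 mod 37 = 30^2 * 2 = 12*2 = 24
  -> B = 24
s = B^a = 24^30 mod 37  (bits of 30 = 11110)
  bit 0 = 1: r = r^2 * 24 mod 37 = 1^2 * 24 = 1*24 = 24
  bit 1 = 1: r = r^2 * 24 mod 37 = 24^2 * 24 = 21*24 = 23
  bit 2 = 1: r = r^2 * 24 mod 37 = 23^2 * 24 = 11*24 = 5
  bit 3 = 1: r = r^2 * 24 mod 37 = 5^2 * 24 = 25*24 = 8
  bit 4 = 0: r = r^2 mod 37 = 8^2 = 27
  -> s = B^a = 27

Answer: 27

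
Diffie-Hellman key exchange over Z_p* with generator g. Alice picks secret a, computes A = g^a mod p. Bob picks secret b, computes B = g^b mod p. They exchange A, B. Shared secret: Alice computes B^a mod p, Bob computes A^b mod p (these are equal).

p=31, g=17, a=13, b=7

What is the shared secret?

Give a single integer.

Answer: 17

Derivation:
A = 17^13 mod 31  (bits of 13 = 1101)
  bit 0 = 1: r = r^2 * 17 mod 31 = 1^2 * 17 = 1*17 = 17
  bit 1 = 1: r = r^2 * 17 mod 31 = 17^2 * 17 = 10*17 = 15
  bit 2 = 0: r = r^2 mod 31 = 15^2 = 8
  bit 3 = 1: r = r^2 * 17 mod 31 = 8^2 * 17 = 2*17 = 3
  -> A = 3
B = 17^7 mod 31  (bits of 7 = 111)
  bit 0 = 1: r = r^2 * 17 mod 31 = 1^2 * 17 = 1*17 = 17
  bit 1 = 1: r = r^2 * 17 mod 31 = 17^2 * 17 = 10*17 = 15
  bit 2 = 1: r = r^2 * 17 mod 31 = 15^2 * 17 = 8*17 = 12
  -> B = 12
s = B^a = 12^13 mod 31  (bits of 13 = 1101)
  bit 0 = 1: r = r^2 * 12 mod 31 = 1^2 * 12 = 1*12 = 12
  bit 1 = 1: r = r^2 * 12 mod 31 = 12^2 * 12 = 20*12 = 23
  bit 2 = 0: r = r^2 mod 31 = 23^2 = 2
  bit 3 = 1: r = r^2 * 12 mod 31 = 2^2 * 12 = 4*12 = 17
  -> s = B^a = 17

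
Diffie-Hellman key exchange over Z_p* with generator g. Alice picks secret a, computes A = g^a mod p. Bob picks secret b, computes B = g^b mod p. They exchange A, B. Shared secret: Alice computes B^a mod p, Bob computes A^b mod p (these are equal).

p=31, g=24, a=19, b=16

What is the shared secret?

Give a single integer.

A = 24^19 mod 31  (bits of 19 = 10011)
  bit 0 = 1: r = r^2 * 24 mod 31 = 1^2 * 24 = 1*24 = 24
  bit 1 = 0: r = r^2 mod 31 = 24^2 = 18
  bit 2 = 0: r = r^2 mod 31 = 18^2 = 14
  bit 3 = 1: r = r^2 * 24 mod 31 = 14^2 * 24 = 10*24 = 23
  bit 4 = 1: r = r^2 * 24 mod 31 = 23^2 * 24 = 2*24 = 17
  -> A = 17
B = 24^16 mod 31  (bits of 16 = 10000)
  bit 0 = 1: r = r^2 * 24 mod 31 = 1^2 * 24 = 1*24 = 24
  bit 1 = 0: r = r^2 mod 31 = 24^2 = 18
  bit 2 = 0: r = r^2 mod 31 = 18^2 = 14
  bit 3 = 0: r = r^2 mod 31 = 14^2 = 10
  bit 4 = 0: r = r^2 mod 31 = 10^2 = 7
  -> B = 7
s = B^a = 7^19 mod 31  (bits of 19 = 10011)
  bit 0 = 1: r = r^2 * 7 mod 31 = 1^2 * 7 = 1*7 = 7
  bit 1 = 0: r = r^2 mod 31 = 7^2 = 18
  bit 2 = 0: r = r^2 mod 31 = 18^2 = 14
  bit 3 = 1: r = r^2 * 7 mod 31 = 14^2 * 7 = 10*7 = 8
  bit 4 = 1: r = r^2 * 7 mod 31 = 8^2 * 7 = 2*7 = 14
  -> s = B^a = 14

Answer: 14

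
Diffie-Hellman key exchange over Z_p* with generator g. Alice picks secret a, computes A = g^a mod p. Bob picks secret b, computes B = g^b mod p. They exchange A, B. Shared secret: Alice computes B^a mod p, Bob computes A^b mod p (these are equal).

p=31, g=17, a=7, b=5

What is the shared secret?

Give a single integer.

A = 17^7 mod 31  (bits of 7 = 111)
  bit 0 = 1: r = r^2 * 17 mod 31 = 1^2 * 17 = 1*17 = 17
  bit 1 = 1: r = r^2 * 17 mod 31 = 17^2 * 17 = 10*17 = 15
  bit 2 = 1: r = r^2 * 17 mod 31 = 15^2 * 17 = 8*17 = 12
  -> A = 12
B = 17^5 mod 31  (bits of 5 = 101)
  bit 0 = 1: r = r^2 * 17 mod 31 = 1^2 * 17 = 1*17 = 17
  bit 1 = 0: r = r^2 mod 31 = 17^2 = 10
  bit 2 = 1: r = r^2 * 17 mod 31 = 10^2 * 17 = 7*17 = 26
  -> B = 26
s = B^a = 26^7 mod 31  (bits of 7 = 111)
  bit 0 = 1: r = r^2 * 26 mod 31 = 1^2 * 26 = 1*26 = 26
  bit 1 = 1: r = r^2 * 26 mod 31 = 26^2 * 26 = 25*26 = 30
  bit 2 = 1: r = r^2 * 26 mod 31 = 30^2 * 26 = 1*26 = 26
  -> s = B^a = 26

Answer: 26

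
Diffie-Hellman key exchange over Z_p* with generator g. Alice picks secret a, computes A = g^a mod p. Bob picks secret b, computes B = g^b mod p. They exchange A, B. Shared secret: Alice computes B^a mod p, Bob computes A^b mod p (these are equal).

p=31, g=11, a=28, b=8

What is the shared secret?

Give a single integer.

A = 11^28 mod 31  (bits of 28 = 11100)
  bit 0 = 1: r = r^2 * 11 mod 31 = 1^2 * 11 = 1*11 = 11
  bit 1 = 1: r = r^2 * 11 mod 31 = 11^2 * 11 = 28*11 = 29
  bit 2 = 1: r = r^2 * 11 mod 31 = 29^2 * 11 = 4*11 = 13
  bit 3 = 0: r = r^2 mod 31 = 13^2 = 14
  bit 4 = 0: r = r^2 mod 31 = 14^2 = 10
  -> A = 10
B = 11^8 mod 31  (bits of 8 = 1000)
  bit 0 = 1: r = r^2 * 11 mod 31 = 1^2 * 11 = 1*11 = 11
  bit 1 = 0: r = r^2 mod 31 = 11^2 = 28
  bit 2 = 0: r = r^2 mod 31 = 28^2 = 9
  bit 3 = 0: r = r^2 mod 31 = 9^2 = 19
  -> B = 19
s = B^a = 19^28 mod 31  (bits of 28 = 11100)
  bit 0 = 1: r = r^2 * 19 mod 31 = 1^2 * 19 = 1*19 = 19
  bit 1 = 1: r = r^2 * 19 mod 31 = 19^2 * 19 = 20*19 = 8
  bit 2 = 1: r = r^2 * 19 mod 31 = 8^2 * 19 = 2*19 = 7
  bit 3 = 0: r = r^2 mod 31 = 7^2 = 18
  bit 4 = 0: r = r^2 mod 31 = 18^2 = 14
  -> s = B^a = 14

Answer: 14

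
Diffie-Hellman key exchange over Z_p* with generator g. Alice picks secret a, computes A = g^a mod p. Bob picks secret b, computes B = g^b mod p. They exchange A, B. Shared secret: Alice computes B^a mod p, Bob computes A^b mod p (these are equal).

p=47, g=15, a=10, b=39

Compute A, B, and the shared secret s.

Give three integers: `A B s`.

A = 15^10 mod 47  (bits of 10 = 1010)
  bit 0 = 1: r = r^2 * 15 mod 47 = 1^2 * 15 = 1*15 = 15
  bit 1 = 0: r = r^2 mod 47 = 15^2 = 37
  bit 2 = 1: r = r^2 * 15 mod 47 = 37^2 * 15 = 6*15 = 43
  bit 3 = 0: r = r^2 mod 47 = 43^2 = 16
  -> A = 16
B = 15^39 mod 47  (bits of 39 = 100111)
  bit 0 = 1: r = r^2 * 15 mod 47 = 1^2 * 15 = 1*15 = 15
  bit 1 = 0: r = r^2 mod 47 = 15^2 = 37
  bit 2 = 0: r = r^2 mod 47 = 37^2 = 6
  bit 3 = 1: r = r^2 * 15 mod 47 = 6^2 * 15 = 36*15 = 23
  bit 4 = 1: r = r^2 * 15 mod 47 = 23^2 * 15 = 12*15 = 39
  bit 5 = 1: r = r^2 * 15 mod 47 = 39^2 * 15 = 17*15 = 20
  -> B = 20
s = B^a = 20^10 mod 47  (bits of 10 = 1010)
  bit 0 = 1: r = r^2 * 20 mod 47 = 1^2 * 20 = 1*20 = 20
  bit 1 = 0: r = r^2 mod 47 = 20^2 = 24
  bit 2 = 1: r = r^2 * 20 mod 47 = 24^2 * 20 = 12*20 = 5
  bit 3 = 0: r = r^2 mod 47 = 5^2 = 25
  -> s = B^a = 25

Answer: 16 20 25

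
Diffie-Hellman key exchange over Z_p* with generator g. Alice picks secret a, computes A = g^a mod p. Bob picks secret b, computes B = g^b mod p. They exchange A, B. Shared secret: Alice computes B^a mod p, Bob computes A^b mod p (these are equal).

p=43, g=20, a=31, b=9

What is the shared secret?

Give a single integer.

Answer: 39

Derivation:
A = 20^31 mod 43  (bits of 31 = 11111)
  bit 0 = 1: r = r^2 * 20 mod 43 = 1^2 * 20 = 1*20 = 20
  bit 1 = 1: r = r^2 * 20 mod 43 = 20^2 * 20 = 13*20 = 2
  bit 2 = 1: r = r^2 * 20 mod 43 = 2^2 * 20 = 4*20 = 37
  bit 3 = 1: r = r^2 * 20 mod 43 = 37^2 * 20 = 36*20 = 32
  bit 4 = 1: r = r^2 * 20 mod 43 = 32^2 * 20 = 35*20 = 12
  -> A = 12
B = 20^9 mod 43  (bits of 9 = 1001)
  bit 0 = 1: r = r^2 * 20 mod 43 = 1^2 * 20 = 1*20 = 20
  bit 1 = 0: r = r^2 mod 43 = 20^2 = 13
  bit 2 = 0: r = r^2 mod 43 = 13^2 = 40
  bit 3 = 1: r = r^2 * 20 mod 43 = 40^2 * 20 = 9*20 = 8
  -> B = 8
s = B^a = 8^31 mod 43  (bits of 31 = 11111)
  bit 0 = 1: r = r^2 * 8 mod 43 = 1^2 * 8 = 1*8 = 8
  bit 1 = 1: r = r^2 * 8 mod 43 = 8^2 * 8 = 21*8 = 39
  bit 2 = 1: r = r^2 * 8 mod 43 = 39^2 * 8 = 16*8 = 42
  bit 3 = 1: r = r^2 * 8 mod 43 = 42^2 * 8 = 1*8 = 8
  bit 4 = 1: r = r^2 * 8 mod 43 = 8^2 * 8 = 21*8 = 39
  -> s = B^a = 39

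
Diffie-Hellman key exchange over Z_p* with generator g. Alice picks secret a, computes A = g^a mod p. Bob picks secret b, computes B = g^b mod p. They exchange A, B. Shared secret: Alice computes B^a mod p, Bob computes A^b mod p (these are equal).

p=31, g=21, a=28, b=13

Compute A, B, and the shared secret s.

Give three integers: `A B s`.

Answer: 9 22 18

Derivation:
A = 21^28 mod 31  (bits of 28 = 11100)
  bit 0 = 1: r = r^2 * 21 mod 31 = 1^2 * 21 = 1*21 = 21
  bit 1 = 1: r = r^2 * 21 mod 31 = 21^2 * 21 = 7*21 = 23
  bit 2 = 1: r = r^2 * 21 mod 31 = 23^2 * 21 = 2*21 = 11
  bit 3 = 0: r = r^2 mod 31 = 11^2 = 28
  bit 4 = 0: r = r^2 mod 31 = 28^2 = 9
  -> A = 9
B = 21^13 mod 31  (bits of 13 = 1101)
  bit 0 = 1: r = r^2 * 21 mod 31 = 1^2 * 21 = 1*21 = 21
  bit 1 = 1: r = r^2 * 21 mod 31 = 21^2 * 21 = 7*21 = 23
  bit 2 = 0: r = r^2 mod 31 = 23^2 = 2
  bit 3 = 1: r = r^2 * 21 mod 31 = 2^2 * 21 = 4*21 = 22
  -> B = 22
s = B^a = 22^28 mod 31  (bits of 28 = 11100)
  bit 0 = 1: r = r^2 * 22 mod 31 = 1^2 * 22 = 1*22 = 22
  bit 1 = 1: r = r^2 * 22 mod 31 = 22^2 * 22 = 19*22 = 15
  bit 2 = 1: r = r^2 * 22 mod 31 = 15^2 * 22 = 8*22 = 21
  bit 3 = 0: r = r^2 mod 31 = 21^2 = 7
  bit 4 = 0: r = r^2 mod 31 = 7^2 = 18
  -> s = B^a = 18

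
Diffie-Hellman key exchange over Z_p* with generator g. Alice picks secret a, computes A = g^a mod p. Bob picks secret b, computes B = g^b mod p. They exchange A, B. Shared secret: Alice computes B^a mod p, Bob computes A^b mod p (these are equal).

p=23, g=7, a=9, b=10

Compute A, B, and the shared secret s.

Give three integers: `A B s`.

A = 7^9 mod 23  (bits of 9 = 1001)
  bit 0 = 1: r = r^2 * 7 mod 23 = 1^2 * 7 = 1*7 = 7
  bit 1 = 0: r = r^2 mod 23 = 7^2 = 3
  bit 2 = 0: r = r^2 mod 23 = 3^2 = 9
  bit 3 = 1: r = r^2 * 7 mod 23 = 9^2 * 7 = 12*7 = 15
  -> A = 15
B = 7^10 mod 23  (bits of 10 = 1010)
  bit 0 = 1: r = r^2 * 7 mod 23 = 1^2 * 7 = 1*7 = 7
  bit 1 = 0: r = r^2 mod 23 = 7^2 = 3
  bit 2 = 1: r = r^2 * 7 mod 23 = 3^2 * 7 = 9*7 = 17
  bit 3 = 0: r = r^2 mod 23 = 17^2 = 13
  -> B = 13
s = B^a = 13^9 mod 23  (bits of 9 = 1001)
  bit 0 = 1: r = r^2 * 13 mod 23 = 1^2 * 13 = 1*13 = 13
  bit 1 = 0: r = r^2 mod 23 = 13^2 = 8
  bit 2 = 0: r = r^2 mod 23 = 8^2 = 18
  bit 3 = 1: r = r^2 * 13 mod 23 = 18^2 * 13 = 2*13 = 3
  -> s = B^a = 3

Answer: 15 13 3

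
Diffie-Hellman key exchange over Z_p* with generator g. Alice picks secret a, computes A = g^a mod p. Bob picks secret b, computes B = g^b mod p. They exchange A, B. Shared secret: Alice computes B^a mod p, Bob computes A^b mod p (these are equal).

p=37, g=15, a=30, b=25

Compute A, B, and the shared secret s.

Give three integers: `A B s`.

Answer: 11 2 11

Derivation:
A = 15^30 mod 37  (bits of 30 = 11110)
  bit 0 = 1: r = r^2 * 15 mod 37 = 1^2 * 15 = 1*15 = 15
  bit 1 = 1: r = r^2 * 15 mod 37 = 15^2 * 15 = 3*15 = 8
  bit 2 = 1: r = r^2 * 15 mod 37 = 8^2 * 15 = 27*15 = 35
  bit 3 = 1: r = r^2 * 15 mod 37 = 35^2 * 15 = 4*15 = 23
  bit 4 = 0: r = r^2 mod 37 = 23^2 = 11
  -> A = 11
B = 15^25 mod 37  (bits of 25 = 11001)
  bit 0 = 1: r = r^2 * 15 mod 37 = 1^2 * 15 = 1*15 = 15
  bit 1 = 1: r = r^2 * 15 mod 37 = 15^2 * 15 = 3*15 = 8
  bit 2 = 0: r = r^2 mod 37 = 8^2 = 27
  bit 3 = 0: r = r^2 mod 37 = 27^2 = 26
  bit 4 = 1: r = r^2 * 15 mod 37 = 26^2 * 15 = 10*15 = 2
  -> B = 2
s = B^a = 2^30 mod 37  (bits of 30 = 11110)
  bit 0 = 1: r = r^2 * 2 mod 37 = 1^2 * 2 = 1*2 = 2
  bit 1 = 1: r = r^2 * 2 mod 37 = 2^2 * 2 = 4*2 = 8
  bit 2 = 1: r = r^2 * 2 mod 37 = 8^2 * 2 = 27*2 = 17
  bit 3 = 1: r = r^2 * 2 mod 37 = 17^2 * 2 = 30*2 = 23
  bit 4 = 0: r = r^2 mod 37 = 23^2 = 11
  -> s = B^a = 11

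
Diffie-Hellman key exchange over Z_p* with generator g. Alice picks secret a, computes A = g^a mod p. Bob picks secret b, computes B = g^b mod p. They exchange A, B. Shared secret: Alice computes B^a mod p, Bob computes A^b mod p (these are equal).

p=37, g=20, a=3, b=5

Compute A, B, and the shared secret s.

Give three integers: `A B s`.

Answer: 8 18 23

Derivation:
A = 20^3 mod 37  (bits of 3 = 11)
  bit 0 = 1: r = r^2 * 20 mod 37 = 1^2 * 20 = 1*20 = 20
  bit 1 = 1: r = r^2 * 20 mod 37 = 20^2 * 20 = 30*20 = 8
  -> A = 8
B = 20^5 mod 37  (bits of 5 = 101)
  bit 0 = 1: r = r^2 * 20 mod 37 = 1^2 * 20 = 1*20 = 20
  bit 1 = 0: r = r^2 mod 37 = 20^2 = 30
  bit 2 = 1: r = r^2 * 20 mod 37 = 30^2 * 20 = 12*20 = 18
  -> B = 18
s = B^a = 18^3 mod 37  (bits of 3 = 11)
  bit 0 = 1: r = r^2 * 18 mod 37 = 1^2 * 18 = 1*18 = 18
  bit 1 = 1: r = r^2 * 18 mod 37 = 18^2 * 18 = 28*18 = 23
  -> s = B^a = 23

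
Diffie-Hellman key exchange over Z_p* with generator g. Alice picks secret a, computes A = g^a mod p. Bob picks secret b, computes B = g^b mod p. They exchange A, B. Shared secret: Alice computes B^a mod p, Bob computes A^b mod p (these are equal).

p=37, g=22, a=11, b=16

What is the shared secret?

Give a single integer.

Answer: 33

Derivation:
A = 22^11 mod 37  (bits of 11 = 1011)
  bit 0 = 1: r = r^2 * 22 mod 37 = 1^2 * 22 = 1*22 = 22
  bit 1 = 0: r = r^2 mod 37 = 22^2 = 3
  bit 2 = 1: r = r^2 * 22 mod 37 = 3^2 * 22 = 9*22 = 13
  bit 3 = 1: r = r^2 * 22 mod 37 = 13^2 * 22 = 21*22 = 18
  -> A = 18
B = 22^16 mod 37  (bits of 16 = 10000)
  bit 0 = 1: r = r^2 * 22 mod 37 = 1^2 * 22 = 1*22 = 22
  bit 1 = 0: r = r^2 mod 37 = 22^2 = 3
  bit 2 = 0: r = r^2 mod 37 = 3^2 = 9
  bit 3 = 0: r = r^2 mod 37 = 9^2 = 7
  bit 4 = 0: r = r^2 mod 37 = 7^2 = 12
  -> B = 12
s = B^a = 12^11 mod 37  (bits of 11 = 1011)
  bit 0 = 1: r = r^2 * 12 mod 37 = 1^2 * 12 = 1*12 = 12
  bit 1 = 0: r = r^2 mod 37 = 12^2 = 33
  bit 2 = 1: r = r^2 * 12 mod 37 = 33^2 * 12 = 16*12 = 7
  bit 3 = 1: r = r^2 * 12 mod 37 = 7^2 * 12 = 12*12 = 33
  -> s = B^a = 33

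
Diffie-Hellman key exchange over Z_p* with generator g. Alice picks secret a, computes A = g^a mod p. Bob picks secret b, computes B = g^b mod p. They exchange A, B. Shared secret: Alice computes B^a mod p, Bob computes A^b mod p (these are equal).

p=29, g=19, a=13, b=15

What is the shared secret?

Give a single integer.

A = 19^13 mod 29  (bits of 13 = 1101)
  bit 0 = 1: r = r^2 * 19 mod 29 = 1^2 * 19 = 1*19 = 19
  bit 1 = 1: r = r^2 * 19 mod 29 = 19^2 * 19 = 13*19 = 15
  bit 2 = 0: r = r^2 mod 29 = 15^2 = 22
  bit 3 = 1: r = r^2 * 19 mod 29 = 22^2 * 19 = 20*19 = 3
  -> A = 3
B = 19^15 mod 29  (bits of 15 = 1111)
  bit 0 = 1: r = r^2 * 19 mod 29 = 1^2 * 19 = 1*19 = 19
  bit 1 = 1: r = r^2 * 19 mod 29 = 19^2 * 19 = 13*19 = 15
  bit 2 = 1: r = r^2 * 19 mod 29 = 15^2 * 19 = 22*19 = 12
  bit 3 = 1: r = r^2 * 19 mod 29 = 12^2 * 19 = 28*19 = 10
  -> B = 10
s = B^a = 10^13 mod 29  (bits of 13 = 1101)
  bit 0 = 1: r = r^2 * 10 mod 29 = 1^2 * 10 = 1*10 = 10
  bit 1 = 1: r = r^2 * 10 mod 29 = 10^2 * 10 = 13*10 = 14
  bit 2 = 0: r = r^2 mod 29 = 14^2 = 22
  bit 3 = 1: r = r^2 * 10 mod 29 = 22^2 * 10 = 20*10 = 26
  -> s = B^a = 26

Answer: 26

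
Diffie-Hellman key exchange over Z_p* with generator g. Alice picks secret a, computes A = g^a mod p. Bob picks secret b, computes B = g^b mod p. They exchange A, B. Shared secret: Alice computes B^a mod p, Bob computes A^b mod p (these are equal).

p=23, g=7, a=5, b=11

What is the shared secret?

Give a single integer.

A = 7^5 mod 23  (bits of 5 = 101)
  bit 0 = 1: r = r^2 * 7 mod 23 = 1^2 * 7 = 1*7 = 7
  bit 1 = 0: r = r^2 mod 23 = 7^2 = 3
  bit 2 = 1: r = r^2 * 7 mod 23 = 3^2 * 7 = 9*7 = 17
  -> A = 17
B = 7^11 mod 23  (bits of 11 = 1011)
  bit 0 = 1: r = r^2 * 7 mod 23 = 1^2 * 7 = 1*7 = 7
  bit 1 = 0: r = r^2 mod 23 = 7^2 = 3
  bit 2 = 1: r = r^2 * 7 mod 23 = 3^2 * 7 = 9*7 = 17
  bit 3 = 1: r = r^2 * 7 mod 23 = 17^2 * 7 = 13*7 = 22
  -> B = 22
s = B^a = 22^5 mod 23  (bits of 5 = 101)
  bit 0 = 1: r = r^2 * 22 mod 23 = 1^2 * 22 = 1*22 = 22
  bit 1 = 0: r = r^2 mod 23 = 22^2 = 1
  bit 2 = 1: r = r^2 * 22 mod 23 = 1^2 * 22 = 1*22 = 22
  -> s = B^a = 22

Answer: 22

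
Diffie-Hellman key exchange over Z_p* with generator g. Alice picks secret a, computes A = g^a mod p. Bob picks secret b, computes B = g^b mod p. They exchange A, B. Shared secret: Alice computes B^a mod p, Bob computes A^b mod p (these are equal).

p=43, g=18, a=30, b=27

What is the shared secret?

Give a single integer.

A = 18^30 mod 43  (bits of 30 = 11110)
  bit 0 = 1: r = r^2 * 18 mod 43 = 1^2 * 18 = 1*18 = 18
  bit 1 = 1: r = r^2 * 18 mod 43 = 18^2 * 18 = 23*18 = 27
  bit 2 = 1: r = r^2 * 18 mod 43 = 27^2 * 18 = 41*18 = 7
  bit 3 = 1: r = r^2 * 18 mod 43 = 7^2 * 18 = 6*18 = 22
  bit 4 = 0: r = r^2 mod 43 = 22^2 = 11
  -> A = 11
B = 18^27 mod 43  (bits of 27 = 11011)
  bit 0 = 1: r = r^2 * 18 mod 43 = 1^2 * 18 = 1*18 = 18
  bit 1 = 1: r = r^2 * 18 mod 43 = 18^2 * 18 = 23*18 = 27
  bit 2 = 0: r = r^2 mod 43 = 27^2 = 41
  bit 3 = 1: r = r^2 * 18 mod 43 = 41^2 * 18 = 4*18 = 29
  bit 4 = 1: r = r^2 * 18 mod 43 = 29^2 * 18 = 24*18 = 2
  -> B = 2
s = B^a = 2^30 mod 43  (bits of 30 = 11110)
  bit 0 = 1: r = r^2 * 2 mod 43 = 1^2 * 2 = 1*2 = 2
  bit 1 = 1: r = r^2 * 2 mod 43 = 2^2 * 2 = 4*2 = 8
  bit 2 = 1: r = r^2 * 2 mod 43 = 8^2 * 2 = 21*2 = 42
  bit 3 = 1: r = r^2 * 2 mod 43 = 42^2 * 2 = 1*2 = 2
  bit 4 = 0: r = r^2 mod 43 = 2^2 = 4
  -> s = B^a = 4

Answer: 4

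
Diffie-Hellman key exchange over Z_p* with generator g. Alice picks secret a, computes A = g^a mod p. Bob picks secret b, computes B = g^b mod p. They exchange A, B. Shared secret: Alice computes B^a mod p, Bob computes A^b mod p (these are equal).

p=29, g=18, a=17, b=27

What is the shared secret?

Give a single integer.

A = 18^17 mod 29  (bits of 17 = 10001)
  bit 0 = 1: r = r^2 * 18 mod 29 = 1^2 * 18 = 1*18 = 18
  bit 1 = 0: r = r^2 mod 29 = 18^2 = 5
  bit 2 = 0: r = r^2 mod 29 = 5^2 = 25
  bit 3 = 0: r = r^2 mod 29 = 25^2 = 16
  bit 4 = 1: r = r^2 * 18 mod 29 = 16^2 * 18 = 24*18 = 26
  -> A = 26
B = 18^27 mod 29  (bits of 27 = 11011)
  bit 0 = 1: r = r^2 * 18 mod 29 = 1^2 * 18 = 1*18 = 18
  bit 1 = 1: r = r^2 * 18 mod 29 = 18^2 * 18 = 5*18 = 3
  bit 2 = 0: r = r^2 mod 29 = 3^2 = 9
  bit 3 = 1: r = r^2 * 18 mod 29 = 9^2 * 18 = 23*18 = 8
  bit 4 = 1: r = r^2 * 18 mod 29 = 8^2 * 18 = 6*18 = 21
  -> B = 21
s = B^a = 21^17 mod 29  (bits of 17 = 10001)
  bit 0 = 1: r = r^2 * 21 mod 29 = 1^2 * 21 = 1*21 = 21
  bit 1 = 0: r = r^2 mod 29 = 21^2 = 6
  bit 2 = 0: r = r^2 mod 29 = 6^2 = 7
  bit 3 = 0: r = r^2 mod 29 = 7^2 = 20
  bit 4 = 1: r = r^2 * 21 mod 29 = 20^2 * 21 = 23*21 = 19
  -> s = B^a = 19

Answer: 19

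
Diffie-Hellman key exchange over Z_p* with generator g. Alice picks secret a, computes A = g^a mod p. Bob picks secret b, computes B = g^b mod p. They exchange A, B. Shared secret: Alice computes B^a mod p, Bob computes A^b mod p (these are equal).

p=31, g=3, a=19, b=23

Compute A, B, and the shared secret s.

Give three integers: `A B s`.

A = 3^19 mod 31  (bits of 19 = 10011)
  bit 0 = 1: r = r^2 * 3 mod 31 = 1^2 * 3 = 1*3 = 3
  bit 1 = 0: r = r^2 mod 31 = 3^2 = 9
  bit 2 = 0: r = r^2 mod 31 = 9^2 = 19
  bit 3 = 1: r = r^2 * 3 mod 31 = 19^2 * 3 = 20*3 = 29
  bit 4 = 1: r = r^2 * 3 mod 31 = 29^2 * 3 = 4*3 = 12
  -> A = 12
B = 3^23 mod 31  (bits of 23 = 10111)
  bit 0 = 1: r = r^2 * 3 mod 31 = 1^2 * 3 = 1*3 = 3
  bit 1 = 0: r = r^2 mod 31 = 3^2 = 9
  bit 2 = 1: r = r^2 * 3 mod 31 = 9^2 * 3 = 19*3 = 26
  bit 3 = 1: r = r^2 * 3 mod 31 = 26^2 * 3 = 25*3 = 13
  bit 4 = 1: r = r^2 * 3 mod 31 = 13^2 * 3 = 14*3 = 11
  -> B = 11
s = B^a = 11^19 mod 31  (bits of 19 = 10011)
  bit 0 = 1: r = r^2 * 11 mod 31 = 1^2 * 11 = 1*11 = 11
  bit 1 = 0: r = r^2 mod 31 = 11^2 = 28
  bit 2 = 0: r = r^2 mod 31 = 28^2 = 9
  bit 3 = 1: r = r^2 * 11 mod 31 = 9^2 * 11 = 19*11 = 23
  bit 4 = 1: r = r^2 * 11 mod 31 = 23^2 * 11 = 2*11 = 22
  -> s = B^a = 22

Answer: 12 11 22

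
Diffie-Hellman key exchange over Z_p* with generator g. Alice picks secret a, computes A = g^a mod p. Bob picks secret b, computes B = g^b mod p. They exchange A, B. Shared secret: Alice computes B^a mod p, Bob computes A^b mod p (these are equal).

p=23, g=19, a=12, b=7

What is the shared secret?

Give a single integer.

A = 19^12 mod 23  (bits of 12 = 1100)
  bit 0 = 1: r = r^2 * 19 mod 23 = 1^2 * 19 = 1*19 = 19
  bit 1 = 1: r = r^2 * 19 mod 23 = 19^2 * 19 = 16*19 = 5
  bit 2 = 0: r = r^2 mod 23 = 5^2 = 2
  bit 3 = 0: r = r^2 mod 23 = 2^2 = 4
  -> A = 4
B = 19^7 mod 23  (bits of 7 = 111)
  bit 0 = 1: r = r^2 * 19 mod 23 = 1^2 * 19 = 1*19 = 19
  bit 1 = 1: r = r^2 * 19 mod 23 = 19^2 * 19 = 16*19 = 5
  bit 2 = 1: r = r^2 * 19 mod 23 = 5^2 * 19 = 2*19 = 15
  -> B = 15
s = B^a = 15^12 mod 23  (bits of 12 = 1100)
  bit 0 = 1: r = r^2 * 15 mod 23 = 1^2 * 15 = 1*15 = 15
  bit 1 = 1: r = r^2 * 15 mod 23 = 15^2 * 15 = 18*15 = 17
  bit 2 = 0: r = r^2 mod 23 = 17^2 = 13
  bit 3 = 0: r = r^2 mod 23 = 13^2 = 8
  -> s = B^a = 8

Answer: 8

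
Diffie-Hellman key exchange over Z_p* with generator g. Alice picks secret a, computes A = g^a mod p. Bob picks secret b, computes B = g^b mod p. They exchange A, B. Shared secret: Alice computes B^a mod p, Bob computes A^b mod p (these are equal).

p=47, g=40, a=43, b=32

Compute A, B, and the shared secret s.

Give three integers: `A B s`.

Answer: 10 18 12

Derivation:
A = 40^43 mod 47  (bits of 43 = 101011)
  bit 0 = 1: r = r^2 * 40 mod 47 = 1^2 * 40 = 1*40 = 40
  bit 1 = 0: r = r^2 mod 47 = 40^2 = 2
  bit 2 = 1: r = r^2 * 40 mod 47 = 2^2 * 40 = 4*40 = 19
  bit 3 = 0: r = r^2 mod 47 = 19^2 = 32
  bit 4 = 1: r = r^2 * 40 mod 47 = 32^2 * 40 = 37*40 = 23
  bit 5 = 1: r = r^2 * 40 mod 47 = 23^2 * 40 = 12*40 = 10
  -> A = 10
B = 40^32 mod 47  (bits of 32 = 100000)
  bit 0 = 1: r = r^2 * 40 mod 47 = 1^2 * 40 = 1*40 = 40
  bit 1 = 0: r = r^2 mod 47 = 40^2 = 2
  bit 2 = 0: r = r^2 mod 47 = 2^2 = 4
  bit 3 = 0: r = r^2 mod 47 = 4^2 = 16
  bit 4 = 0: r = r^2 mod 47 = 16^2 = 21
  bit 5 = 0: r = r^2 mod 47 = 21^2 = 18
  -> B = 18
s = B^a = 18^43 mod 47  (bits of 43 = 101011)
  bit 0 = 1: r = r^2 * 18 mod 47 = 1^2 * 18 = 1*18 = 18
  bit 1 = 0: r = r^2 mod 47 = 18^2 = 42
  bit 2 = 1: r = r^2 * 18 mod 47 = 42^2 * 18 = 25*18 = 27
  bit 3 = 0: r = r^2 mod 47 = 27^2 = 24
  bit 4 = 1: r = r^2 * 18 mod 47 = 24^2 * 18 = 12*18 = 28
  bit 5 = 1: r = r^2 * 18 mod 47 = 28^2 * 18 = 32*18 = 12
  -> s = B^a = 12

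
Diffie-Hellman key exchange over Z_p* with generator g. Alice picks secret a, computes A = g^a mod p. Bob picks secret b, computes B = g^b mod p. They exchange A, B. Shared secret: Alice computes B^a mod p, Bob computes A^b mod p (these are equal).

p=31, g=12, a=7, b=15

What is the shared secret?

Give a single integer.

Answer: 30

Derivation:
A = 12^7 mod 31  (bits of 7 = 111)
  bit 0 = 1: r = r^2 * 12 mod 31 = 1^2 * 12 = 1*12 = 12
  bit 1 = 1: r = r^2 * 12 mod 31 = 12^2 * 12 = 20*12 = 23
  bit 2 = 1: r = r^2 * 12 mod 31 = 23^2 * 12 = 2*12 = 24
  -> A = 24
B = 12^15 mod 31  (bits of 15 = 1111)
  bit 0 = 1: r = r^2 * 12 mod 31 = 1^2 * 12 = 1*12 = 12
  bit 1 = 1: r = r^2 * 12 mod 31 = 12^2 * 12 = 20*12 = 23
  bit 2 = 1: r = r^2 * 12 mod 31 = 23^2 * 12 = 2*12 = 24
  bit 3 = 1: r = r^2 * 12 mod 31 = 24^2 * 12 = 18*12 = 30
  -> B = 30
s = B^a = 30^7 mod 31  (bits of 7 = 111)
  bit 0 = 1: r = r^2 * 30 mod 31 = 1^2 * 30 = 1*30 = 30
  bit 1 = 1: r = r^2 * 30 mod 31 = 30^2 * 30 = 1*30 = 30
  bit 2 = 1: r = r^2 * 30 mod 31 = 30^2 * 30 = 1*30 = 30
  -> s = B^a = 30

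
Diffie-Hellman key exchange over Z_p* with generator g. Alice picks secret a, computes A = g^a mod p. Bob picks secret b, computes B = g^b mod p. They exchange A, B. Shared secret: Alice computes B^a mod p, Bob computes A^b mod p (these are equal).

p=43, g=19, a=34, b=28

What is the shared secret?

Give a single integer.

Answer: 6

Derivation:
A = 19^34 mod 43  (bits of 34 = 100010)
  bit 0 = 1: r = r^2 * 19 mod 43 = 1^2 * 19 = 1*19 = 19
  bit 1 = 0: r = r^2 mod 43 = 19^2 = 17
  bit 2 = 0: r = r^2 mod 43 = 17^2 = 31
  bit 3 = 0: r = r^2 mod 43 = 31^2 = 15
  bit 4 = 1: r = r^2 * 19 mod 43 = 15^2 * 19 = 10*19 = 18
  bit 5 = 0: r = r^2 mod 43 = 18^2 = 23
  -> A = 23
B = 19^28 mod 43  (bits of 28 = 11100)
  bit 0 = 1: r = r^2 * 19 mod 43 = 1^2 * 19 = 1*19 = 19
  bit 1 = 1: r = r^2 * 19 mod 43 = 19^2 * 19 = 17*19 = 22
  bit 2 = 1: r = r^2 * 19 mod 43 = 22^2 * 19 = 11*19 = 37
  bit 3 = 0: r = r^2 mod 43 = 37^2 = 36
  bit 4 = 0: r = r^2 mod 43 = 36^2 = 6
  -> B = 6
s = B^a = 6^34 mod 43  (bits of 34 = 100010)
  bit 0 = 1: r = r^2 * 6 mod 43 = 1^2 * 6 = 1*6 = 6
  bit 1 = 0: r = r^2 mod 43 = 6^2 = 36
  bit 2 = 0: r = r^2 mod 43 = 36^2 = 6
  bit 3 = 0: r = r^2 mod 43 = 6^2 = 36
  bit 4 = 1: r = r^2 * 6 mod 43 = 36^2 * 6 = 6*6 = 36
  bit 5 = 0: r = r^2 mod 43 = 36^2 = 6
  -> s = B^a = 6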